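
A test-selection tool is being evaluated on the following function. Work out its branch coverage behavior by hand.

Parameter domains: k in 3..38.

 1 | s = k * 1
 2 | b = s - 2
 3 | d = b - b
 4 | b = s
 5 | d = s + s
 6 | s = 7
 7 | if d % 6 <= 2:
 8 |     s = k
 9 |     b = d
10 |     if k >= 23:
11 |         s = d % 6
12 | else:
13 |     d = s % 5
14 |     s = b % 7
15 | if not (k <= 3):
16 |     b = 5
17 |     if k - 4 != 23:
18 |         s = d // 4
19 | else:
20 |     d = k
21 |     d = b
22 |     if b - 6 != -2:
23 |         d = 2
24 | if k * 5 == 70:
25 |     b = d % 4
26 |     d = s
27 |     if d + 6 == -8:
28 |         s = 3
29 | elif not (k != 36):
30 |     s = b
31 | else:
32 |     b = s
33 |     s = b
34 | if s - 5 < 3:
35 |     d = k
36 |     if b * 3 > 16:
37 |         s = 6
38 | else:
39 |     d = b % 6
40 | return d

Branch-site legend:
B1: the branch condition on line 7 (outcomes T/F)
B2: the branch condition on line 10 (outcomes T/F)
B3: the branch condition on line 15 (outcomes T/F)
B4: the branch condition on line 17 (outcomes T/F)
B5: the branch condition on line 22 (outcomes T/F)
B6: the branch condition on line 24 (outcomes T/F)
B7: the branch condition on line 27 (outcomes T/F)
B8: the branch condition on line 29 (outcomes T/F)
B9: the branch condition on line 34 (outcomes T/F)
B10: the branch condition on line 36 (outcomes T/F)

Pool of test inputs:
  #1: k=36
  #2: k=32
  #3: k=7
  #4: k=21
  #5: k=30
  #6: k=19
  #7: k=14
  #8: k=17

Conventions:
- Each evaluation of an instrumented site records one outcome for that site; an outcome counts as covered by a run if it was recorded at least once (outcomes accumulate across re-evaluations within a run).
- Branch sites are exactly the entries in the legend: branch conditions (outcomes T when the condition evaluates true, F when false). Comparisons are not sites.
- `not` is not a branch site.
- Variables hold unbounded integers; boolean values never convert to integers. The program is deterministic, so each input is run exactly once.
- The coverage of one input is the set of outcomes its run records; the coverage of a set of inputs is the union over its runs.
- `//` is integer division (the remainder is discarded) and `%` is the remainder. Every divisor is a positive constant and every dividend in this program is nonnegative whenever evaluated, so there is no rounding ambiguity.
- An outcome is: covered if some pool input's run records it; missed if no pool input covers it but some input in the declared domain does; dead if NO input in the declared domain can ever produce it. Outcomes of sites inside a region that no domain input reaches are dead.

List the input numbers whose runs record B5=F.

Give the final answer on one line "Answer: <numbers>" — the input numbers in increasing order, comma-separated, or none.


input #1 (k=36): misses B5=F
input #2 (k=32): misses B5=F
input #3 (k=7): misses B5=F
input #4 (k=21): misses B5=F
input #5 (k=30): misses B5=F
input #6 (k=19): misses B5=F
input #7 (k=14): misses B5=F
input #8 (k=17): misses B5=F
Answer: none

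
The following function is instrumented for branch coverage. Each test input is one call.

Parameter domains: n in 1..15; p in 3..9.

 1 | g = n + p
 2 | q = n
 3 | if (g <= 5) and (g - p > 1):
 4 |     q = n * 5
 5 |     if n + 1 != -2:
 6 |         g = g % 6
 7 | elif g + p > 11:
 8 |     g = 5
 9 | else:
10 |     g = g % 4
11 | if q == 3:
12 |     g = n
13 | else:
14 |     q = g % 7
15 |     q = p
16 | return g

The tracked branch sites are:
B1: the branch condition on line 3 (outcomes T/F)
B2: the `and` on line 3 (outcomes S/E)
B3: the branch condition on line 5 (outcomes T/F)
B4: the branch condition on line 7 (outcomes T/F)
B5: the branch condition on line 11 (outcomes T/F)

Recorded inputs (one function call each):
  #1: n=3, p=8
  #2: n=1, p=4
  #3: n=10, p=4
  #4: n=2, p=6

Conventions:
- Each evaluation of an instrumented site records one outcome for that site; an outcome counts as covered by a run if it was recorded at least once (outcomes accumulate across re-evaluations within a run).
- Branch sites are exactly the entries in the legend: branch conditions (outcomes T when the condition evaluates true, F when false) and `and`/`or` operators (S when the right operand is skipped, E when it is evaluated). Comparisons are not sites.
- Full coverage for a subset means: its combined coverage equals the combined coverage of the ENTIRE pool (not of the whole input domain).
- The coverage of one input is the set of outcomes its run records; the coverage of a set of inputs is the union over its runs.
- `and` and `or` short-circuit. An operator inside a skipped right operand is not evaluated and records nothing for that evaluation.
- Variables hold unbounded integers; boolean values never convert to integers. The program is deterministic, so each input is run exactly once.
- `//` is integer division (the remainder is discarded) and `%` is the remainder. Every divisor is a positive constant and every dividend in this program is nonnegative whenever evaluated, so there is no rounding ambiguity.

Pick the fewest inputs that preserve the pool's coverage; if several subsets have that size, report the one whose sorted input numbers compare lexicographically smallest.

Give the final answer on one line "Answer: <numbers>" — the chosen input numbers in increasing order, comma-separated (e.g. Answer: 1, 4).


input #1, n=3, p=8: events B2->S, B1->F, B4->T, B5->T; outcomes B1=F, B2=S, B4=T, B5=T
input #2, n=1, p=4: events B2->E, B1->F, B4->F, B5->F; outcomes B1=F, B2=E, B4=F, B5=F
input #3, n=10, p=4: events B2->S, B1->F, B4->T, B5->F; outcomes B1=F, B2=S, B4=T, B5=F
input #4, n=2, p=6: events B2->S, B1->F, B4->T, B5->F; outcomes B1=F, B2=S, B4=T, B5=F
together the pool reaches 7 outcomes: B1=F, B2=S, B2=E, B4=T, B4=F, B5=T, B5=F
every size-1 subset falls short of the 7 outcomes (best: 4/7)
inputs {1, 2} (size 2) cover everything; no size-2 subset with a lexicographically smaller index list covers all 7
Answer: 1, 2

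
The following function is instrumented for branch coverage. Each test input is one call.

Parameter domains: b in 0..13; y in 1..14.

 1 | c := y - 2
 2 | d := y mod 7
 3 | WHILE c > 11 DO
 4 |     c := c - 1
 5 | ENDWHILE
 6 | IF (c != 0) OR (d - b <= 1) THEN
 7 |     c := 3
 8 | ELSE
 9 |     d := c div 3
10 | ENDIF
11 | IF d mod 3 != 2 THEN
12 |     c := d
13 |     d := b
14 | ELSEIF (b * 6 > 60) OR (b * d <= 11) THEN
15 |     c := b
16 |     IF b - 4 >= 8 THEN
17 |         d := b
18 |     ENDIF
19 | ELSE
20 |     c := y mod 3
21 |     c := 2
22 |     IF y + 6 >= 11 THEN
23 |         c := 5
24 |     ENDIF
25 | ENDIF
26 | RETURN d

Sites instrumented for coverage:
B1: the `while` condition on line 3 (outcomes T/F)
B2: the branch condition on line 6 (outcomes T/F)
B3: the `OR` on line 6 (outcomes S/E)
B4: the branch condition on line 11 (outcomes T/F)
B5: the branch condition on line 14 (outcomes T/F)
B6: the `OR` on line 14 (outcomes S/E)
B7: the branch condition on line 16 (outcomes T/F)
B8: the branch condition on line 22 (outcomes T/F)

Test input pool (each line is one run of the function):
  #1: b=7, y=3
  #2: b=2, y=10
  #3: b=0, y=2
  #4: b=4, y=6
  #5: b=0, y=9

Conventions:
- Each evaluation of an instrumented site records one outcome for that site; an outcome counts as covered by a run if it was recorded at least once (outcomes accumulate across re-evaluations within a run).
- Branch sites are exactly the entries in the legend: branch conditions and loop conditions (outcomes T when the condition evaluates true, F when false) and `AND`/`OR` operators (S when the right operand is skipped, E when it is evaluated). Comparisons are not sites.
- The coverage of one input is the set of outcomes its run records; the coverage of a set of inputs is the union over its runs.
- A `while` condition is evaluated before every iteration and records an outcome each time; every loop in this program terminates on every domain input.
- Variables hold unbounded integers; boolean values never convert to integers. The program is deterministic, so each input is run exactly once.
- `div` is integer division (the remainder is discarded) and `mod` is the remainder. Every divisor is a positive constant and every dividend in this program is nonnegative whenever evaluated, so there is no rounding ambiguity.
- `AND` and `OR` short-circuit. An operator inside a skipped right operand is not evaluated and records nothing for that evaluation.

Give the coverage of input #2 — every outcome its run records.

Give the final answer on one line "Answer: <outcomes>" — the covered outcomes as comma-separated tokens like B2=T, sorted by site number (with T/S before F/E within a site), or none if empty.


Tracing the run of input #2 (b=2, y=10):
  B1->F, B3->S, B2->T, B4->T
as a set, this run covers: B1=F, B2=T, B3=S, B4=T
Answer: B1=F, B2=T, B3=S, B4=T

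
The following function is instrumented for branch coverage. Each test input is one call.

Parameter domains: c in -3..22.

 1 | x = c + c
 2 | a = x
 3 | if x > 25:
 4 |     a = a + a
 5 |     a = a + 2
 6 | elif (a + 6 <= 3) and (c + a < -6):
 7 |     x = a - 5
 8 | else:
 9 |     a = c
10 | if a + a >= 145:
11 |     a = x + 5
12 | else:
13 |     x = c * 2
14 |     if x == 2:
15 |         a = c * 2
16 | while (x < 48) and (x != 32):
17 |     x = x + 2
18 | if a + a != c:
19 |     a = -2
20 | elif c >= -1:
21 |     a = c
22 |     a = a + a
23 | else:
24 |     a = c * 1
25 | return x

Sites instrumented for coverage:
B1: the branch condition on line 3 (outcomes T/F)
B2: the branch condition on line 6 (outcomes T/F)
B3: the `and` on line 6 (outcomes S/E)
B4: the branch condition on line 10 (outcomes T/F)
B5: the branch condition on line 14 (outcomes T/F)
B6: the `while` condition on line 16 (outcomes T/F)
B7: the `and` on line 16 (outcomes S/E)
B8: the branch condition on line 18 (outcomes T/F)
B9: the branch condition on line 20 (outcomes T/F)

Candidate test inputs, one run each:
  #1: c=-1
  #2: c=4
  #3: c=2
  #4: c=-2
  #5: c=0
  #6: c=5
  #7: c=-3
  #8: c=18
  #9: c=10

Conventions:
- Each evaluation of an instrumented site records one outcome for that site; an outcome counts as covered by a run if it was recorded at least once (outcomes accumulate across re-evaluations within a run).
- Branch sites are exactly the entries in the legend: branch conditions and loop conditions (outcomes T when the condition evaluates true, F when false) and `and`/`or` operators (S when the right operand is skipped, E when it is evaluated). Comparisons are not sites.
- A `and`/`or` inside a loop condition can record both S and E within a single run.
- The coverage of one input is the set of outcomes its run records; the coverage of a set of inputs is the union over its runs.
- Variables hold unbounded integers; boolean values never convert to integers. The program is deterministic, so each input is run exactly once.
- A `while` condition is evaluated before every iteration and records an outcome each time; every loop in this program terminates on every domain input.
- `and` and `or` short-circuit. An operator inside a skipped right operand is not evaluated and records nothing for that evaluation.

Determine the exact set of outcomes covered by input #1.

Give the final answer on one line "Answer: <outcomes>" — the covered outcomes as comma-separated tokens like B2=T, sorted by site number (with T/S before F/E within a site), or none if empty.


Event log for input #1 (c=-1):
  B1->F, B3->S, B2->F, B4->F, B5->F, B7->E, B6->T, B7->E, B6->T, B7->E
  B6->T, B7->E, B6->T, B7->E, B6->T, B7->E, B6->T, B7->E, B6->T, B7->E
  B6->T, B7->E, B6->T, B7->E, B6->T, B7->E, B6->T, B7->E, B6->T, B7->E
  B6->T, B7->E, B6->T, B7->E, B6->T, B7->E, B6->T, B7->E, B6->T, B7->E
  B6->F, B8->T
as a set, this run covers: B1=F, B2=F, B3=S, B4=F, B5=F, B6=T, B6=F, B7=E, B8=T
Answer: B1=F, B2=F, B3=S, B4=F, B5=F, B6=T, B6=F, B7=E, B8=T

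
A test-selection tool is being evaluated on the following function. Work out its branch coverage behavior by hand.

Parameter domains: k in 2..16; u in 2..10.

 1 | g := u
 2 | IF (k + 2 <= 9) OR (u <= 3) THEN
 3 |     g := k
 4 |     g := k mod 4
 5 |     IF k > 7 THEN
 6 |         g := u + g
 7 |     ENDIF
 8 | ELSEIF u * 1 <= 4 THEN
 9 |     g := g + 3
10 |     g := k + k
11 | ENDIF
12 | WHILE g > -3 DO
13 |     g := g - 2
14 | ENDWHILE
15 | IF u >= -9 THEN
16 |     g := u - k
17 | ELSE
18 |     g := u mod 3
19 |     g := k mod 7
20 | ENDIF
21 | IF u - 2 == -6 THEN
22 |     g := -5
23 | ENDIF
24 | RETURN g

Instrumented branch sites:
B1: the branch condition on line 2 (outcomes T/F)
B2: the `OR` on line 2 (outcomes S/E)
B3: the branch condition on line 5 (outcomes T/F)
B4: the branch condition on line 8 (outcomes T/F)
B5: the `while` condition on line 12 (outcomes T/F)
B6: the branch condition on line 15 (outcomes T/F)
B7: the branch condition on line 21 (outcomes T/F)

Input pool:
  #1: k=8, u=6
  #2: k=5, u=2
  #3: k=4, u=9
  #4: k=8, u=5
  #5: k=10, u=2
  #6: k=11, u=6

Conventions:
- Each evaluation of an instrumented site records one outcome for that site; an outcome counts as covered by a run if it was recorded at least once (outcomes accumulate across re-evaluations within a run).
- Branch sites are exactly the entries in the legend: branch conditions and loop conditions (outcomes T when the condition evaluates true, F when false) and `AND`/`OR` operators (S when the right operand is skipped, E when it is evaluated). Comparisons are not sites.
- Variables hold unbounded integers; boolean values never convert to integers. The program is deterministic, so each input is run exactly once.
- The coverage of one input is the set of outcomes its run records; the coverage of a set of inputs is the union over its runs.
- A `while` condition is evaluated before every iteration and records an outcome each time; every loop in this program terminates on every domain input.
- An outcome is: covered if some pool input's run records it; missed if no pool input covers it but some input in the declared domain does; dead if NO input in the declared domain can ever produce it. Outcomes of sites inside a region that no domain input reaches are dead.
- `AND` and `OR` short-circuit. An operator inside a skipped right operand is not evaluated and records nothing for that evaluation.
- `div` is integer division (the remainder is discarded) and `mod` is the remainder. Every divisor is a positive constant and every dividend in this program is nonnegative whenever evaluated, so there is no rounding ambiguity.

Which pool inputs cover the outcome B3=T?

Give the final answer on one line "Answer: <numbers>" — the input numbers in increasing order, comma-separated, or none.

input #1 (k=8, u=6): misses B3=T
input #2 (k=5, u=2): misses B3=T
input #3 (k=4, u=9): misses B3=T
input #4 (k=8, u=5): misses B3=T
input #5 (k=10, u=2): covers B3=T
input #6 (k=11, u=6): misses B3=T

Answer: 5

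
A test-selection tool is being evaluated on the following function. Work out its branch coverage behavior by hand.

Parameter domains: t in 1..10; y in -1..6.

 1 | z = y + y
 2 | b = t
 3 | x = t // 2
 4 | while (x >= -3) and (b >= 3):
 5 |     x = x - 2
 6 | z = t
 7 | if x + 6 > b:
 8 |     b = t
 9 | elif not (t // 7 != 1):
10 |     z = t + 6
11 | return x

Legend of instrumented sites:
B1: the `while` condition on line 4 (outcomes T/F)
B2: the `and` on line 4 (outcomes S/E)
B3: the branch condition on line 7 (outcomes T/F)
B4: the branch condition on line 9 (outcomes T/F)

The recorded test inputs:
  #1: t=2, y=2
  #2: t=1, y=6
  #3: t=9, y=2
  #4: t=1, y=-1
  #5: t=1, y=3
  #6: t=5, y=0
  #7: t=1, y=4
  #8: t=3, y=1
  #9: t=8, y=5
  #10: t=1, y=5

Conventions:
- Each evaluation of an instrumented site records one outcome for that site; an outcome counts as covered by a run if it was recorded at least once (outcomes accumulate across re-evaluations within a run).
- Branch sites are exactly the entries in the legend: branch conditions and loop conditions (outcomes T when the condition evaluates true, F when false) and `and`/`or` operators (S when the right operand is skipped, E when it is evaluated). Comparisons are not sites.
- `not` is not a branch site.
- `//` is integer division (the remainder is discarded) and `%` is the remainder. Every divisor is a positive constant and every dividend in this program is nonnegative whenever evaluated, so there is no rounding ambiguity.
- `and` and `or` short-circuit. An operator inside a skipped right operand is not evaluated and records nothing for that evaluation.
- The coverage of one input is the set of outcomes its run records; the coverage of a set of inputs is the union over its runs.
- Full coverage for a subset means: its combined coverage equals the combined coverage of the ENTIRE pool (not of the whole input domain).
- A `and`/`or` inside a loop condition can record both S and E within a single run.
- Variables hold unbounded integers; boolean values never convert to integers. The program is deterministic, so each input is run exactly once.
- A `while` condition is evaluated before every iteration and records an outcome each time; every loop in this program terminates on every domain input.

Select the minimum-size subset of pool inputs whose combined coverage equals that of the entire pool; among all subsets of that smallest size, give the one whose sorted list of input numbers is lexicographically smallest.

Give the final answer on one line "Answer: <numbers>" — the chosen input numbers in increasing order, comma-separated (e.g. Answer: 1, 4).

input #1, t=2, y=2: outcomes B1=F, B2=E, B3=T
input #2, t=1, y=6: outcomes B1=F, B2=E, B3=T
input #3, t=9, y=2: outcomes B1=T, B1=F, B2=S, B2=E, B3=F, B4=T
input #4, t=1, y=-1: outcomes B1=F, B2=E, B3=T
input #5, t=1, y=3: outcomes B1=F, B2=E, B3=T
input #6, t=5, y=0: outcomes B1=T, B1=F, B2=S, B2=E, B3=F, B4=F
input #7, t=1, y=4: outcomes B1=F, B2=E, B3=T
input #8, t=3, y=1: outcomes B1=T, B1=F, B2=S, B2=E, B3=F, B4=F
input #9, t=8, y=5: outcomes B1=T, B1=F, B2=S, B2=E, B3=F, B4=T
input #10, t=1, y=5: outcomes B1=F, B2=E, B3=T
together the pool reaches 8 outcomes: B1=T, B1=F, B2=S, B2=E, B3=T, B3=F, B4=T, B4=F
size 1 is not enough: best union over all size-1 subsets is 6/8
size 2 is not enough: best union over all size-2 subsets is 7/8
at size 3, {1, 3, 6} reaches all 8 outcomes; every lexicographically earlier size-3 subset fails

Answer: 1, 3, 6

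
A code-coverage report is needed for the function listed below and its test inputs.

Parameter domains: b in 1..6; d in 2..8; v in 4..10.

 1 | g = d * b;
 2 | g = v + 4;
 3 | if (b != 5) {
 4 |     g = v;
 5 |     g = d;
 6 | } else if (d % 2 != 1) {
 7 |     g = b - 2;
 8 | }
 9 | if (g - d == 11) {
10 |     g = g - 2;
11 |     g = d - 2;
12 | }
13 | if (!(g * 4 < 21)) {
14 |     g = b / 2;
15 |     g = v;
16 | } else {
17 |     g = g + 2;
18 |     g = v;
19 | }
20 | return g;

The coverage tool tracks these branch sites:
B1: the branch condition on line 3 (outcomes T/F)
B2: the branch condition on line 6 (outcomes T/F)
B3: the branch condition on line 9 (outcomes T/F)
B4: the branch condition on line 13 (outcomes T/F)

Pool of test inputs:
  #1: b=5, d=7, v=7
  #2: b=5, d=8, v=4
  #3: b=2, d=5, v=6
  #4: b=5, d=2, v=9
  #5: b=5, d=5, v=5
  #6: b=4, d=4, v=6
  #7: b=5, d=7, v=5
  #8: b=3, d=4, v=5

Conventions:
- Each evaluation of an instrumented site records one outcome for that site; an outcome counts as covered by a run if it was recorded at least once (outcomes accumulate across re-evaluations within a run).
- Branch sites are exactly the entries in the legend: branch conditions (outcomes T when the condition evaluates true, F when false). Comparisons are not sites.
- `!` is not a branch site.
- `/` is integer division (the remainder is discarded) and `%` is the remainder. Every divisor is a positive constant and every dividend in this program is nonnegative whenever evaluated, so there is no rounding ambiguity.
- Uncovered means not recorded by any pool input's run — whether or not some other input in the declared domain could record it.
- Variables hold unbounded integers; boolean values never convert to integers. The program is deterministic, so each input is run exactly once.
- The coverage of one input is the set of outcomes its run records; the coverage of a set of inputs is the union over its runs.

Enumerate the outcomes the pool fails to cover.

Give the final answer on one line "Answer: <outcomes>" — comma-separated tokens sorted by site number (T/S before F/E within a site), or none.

input #1 (b=5, d=7, v=7): events B1->F, B2->F, B3->F, B4->T; covers B1=F, B2=F, B3=F, B4=T
input #2 (b=5, d=8, v=4): events B1->F, B2->T, B3->F, B4->F; covers B1=F, B2=T, B3=F, B4=F
input #3 (b=2, d=5, v=6): events B1->T, B3->F, B4->F; covers B1=T, B3=F, B4=F
input #4 (b=5, d=2, v=9): events B1->F, B2->T, B3->F, B4->F; covers B1=F, B2=T, B3=F, B4=F
input #5 (b=5, d=5, v=5): events B1->F, B2->F, B3->F, B4->T; covers B1=F, B2=F, B3=F, B4=T
input #6 (b=4, d=4, v=6): events B1->T, B3->F, B4->F; covers B1=T, B3=F, B4=F
input #7 (b=5, d=7, v=5): events B1->F, B2->F, B3->F, B4->T; covers B1=F, B2=F, B3=F, B4=T
input #8 (b=3, d=4, v=5): events B1->T, B3->F, B4->F; covers B1=T, B3=F, B4=F
union over the pool: B1=T, B1=F, B2=T, B2=F, B3=F, B4=T, B4=F
uncovered (1 of 8): B3=T

Answer: B3=T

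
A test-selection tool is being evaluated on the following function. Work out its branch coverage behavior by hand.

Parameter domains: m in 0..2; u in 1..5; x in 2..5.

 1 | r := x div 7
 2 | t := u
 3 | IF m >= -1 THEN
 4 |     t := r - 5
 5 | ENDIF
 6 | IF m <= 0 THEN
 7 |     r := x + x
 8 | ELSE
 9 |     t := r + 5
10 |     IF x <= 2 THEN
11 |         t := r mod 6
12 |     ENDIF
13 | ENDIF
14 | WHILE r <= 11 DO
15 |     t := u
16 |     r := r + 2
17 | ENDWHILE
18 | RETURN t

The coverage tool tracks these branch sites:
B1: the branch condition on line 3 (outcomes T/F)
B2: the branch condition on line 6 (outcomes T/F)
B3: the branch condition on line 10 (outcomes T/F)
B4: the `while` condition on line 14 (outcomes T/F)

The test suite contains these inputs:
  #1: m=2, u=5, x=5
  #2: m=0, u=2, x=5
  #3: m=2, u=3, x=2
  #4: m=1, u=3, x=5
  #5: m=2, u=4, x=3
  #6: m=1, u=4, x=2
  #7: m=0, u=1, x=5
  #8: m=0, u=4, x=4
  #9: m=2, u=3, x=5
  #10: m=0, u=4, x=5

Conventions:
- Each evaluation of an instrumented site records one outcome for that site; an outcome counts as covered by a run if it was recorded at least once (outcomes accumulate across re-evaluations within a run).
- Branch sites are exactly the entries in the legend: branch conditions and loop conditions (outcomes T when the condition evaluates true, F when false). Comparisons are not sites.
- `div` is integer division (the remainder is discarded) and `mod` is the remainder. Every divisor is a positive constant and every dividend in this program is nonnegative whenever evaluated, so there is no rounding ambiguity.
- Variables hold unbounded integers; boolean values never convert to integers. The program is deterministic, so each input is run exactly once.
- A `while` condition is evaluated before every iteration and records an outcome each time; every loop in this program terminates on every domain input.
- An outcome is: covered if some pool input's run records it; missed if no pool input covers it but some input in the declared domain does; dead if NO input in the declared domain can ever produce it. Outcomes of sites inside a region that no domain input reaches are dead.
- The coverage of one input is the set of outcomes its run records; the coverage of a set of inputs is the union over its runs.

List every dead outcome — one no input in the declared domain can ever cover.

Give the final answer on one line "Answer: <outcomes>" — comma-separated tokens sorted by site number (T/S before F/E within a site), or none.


running all 60 domain inputs and tallying outcomes:
  B1=F: zero occurrences over every domain input -> dead
  reachable outcomes have witnesses, e.g. B1=T (e.g. m=0, u=1, x=2), B2=T (e.g. m=0, u=1, x=2), B2=F (e.g. m=1, u=1, x=2), B3=T (e.g. m=1, u=1, x=2)
Answer: B1=F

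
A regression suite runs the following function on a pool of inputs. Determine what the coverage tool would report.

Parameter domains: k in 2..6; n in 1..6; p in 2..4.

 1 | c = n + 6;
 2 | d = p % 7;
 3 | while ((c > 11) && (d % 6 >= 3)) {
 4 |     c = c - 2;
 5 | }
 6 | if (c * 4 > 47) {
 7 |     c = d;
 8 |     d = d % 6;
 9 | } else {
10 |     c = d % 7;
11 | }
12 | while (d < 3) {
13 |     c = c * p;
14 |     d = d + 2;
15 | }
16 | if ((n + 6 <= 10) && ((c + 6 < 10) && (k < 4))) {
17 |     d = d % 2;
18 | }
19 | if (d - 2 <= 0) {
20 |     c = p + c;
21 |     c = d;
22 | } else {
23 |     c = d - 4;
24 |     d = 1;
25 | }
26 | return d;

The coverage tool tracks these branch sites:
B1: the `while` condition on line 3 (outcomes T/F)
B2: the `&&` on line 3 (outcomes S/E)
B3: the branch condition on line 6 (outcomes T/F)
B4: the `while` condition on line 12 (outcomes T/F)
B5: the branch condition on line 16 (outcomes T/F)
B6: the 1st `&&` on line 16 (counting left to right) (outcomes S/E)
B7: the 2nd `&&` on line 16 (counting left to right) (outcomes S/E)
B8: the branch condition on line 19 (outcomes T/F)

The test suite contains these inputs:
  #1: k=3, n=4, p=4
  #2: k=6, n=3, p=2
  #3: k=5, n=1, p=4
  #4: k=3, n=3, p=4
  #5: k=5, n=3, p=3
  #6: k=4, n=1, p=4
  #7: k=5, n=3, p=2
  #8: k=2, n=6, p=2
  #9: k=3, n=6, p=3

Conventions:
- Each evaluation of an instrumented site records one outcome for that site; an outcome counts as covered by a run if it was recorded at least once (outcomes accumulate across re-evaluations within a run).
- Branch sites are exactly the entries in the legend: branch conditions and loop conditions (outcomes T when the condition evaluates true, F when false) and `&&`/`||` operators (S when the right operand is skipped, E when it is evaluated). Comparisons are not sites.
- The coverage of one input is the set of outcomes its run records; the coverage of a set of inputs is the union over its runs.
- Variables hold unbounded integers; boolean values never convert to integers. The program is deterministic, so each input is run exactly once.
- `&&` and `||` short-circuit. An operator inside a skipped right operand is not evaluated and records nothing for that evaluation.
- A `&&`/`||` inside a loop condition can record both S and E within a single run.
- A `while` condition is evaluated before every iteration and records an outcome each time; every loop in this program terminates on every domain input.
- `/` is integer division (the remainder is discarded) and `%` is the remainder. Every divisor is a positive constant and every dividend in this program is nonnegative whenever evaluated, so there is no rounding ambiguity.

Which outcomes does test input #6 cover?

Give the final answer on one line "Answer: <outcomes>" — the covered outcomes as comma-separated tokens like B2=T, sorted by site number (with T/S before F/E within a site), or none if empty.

Running input #6 (k=4, n=1, p=4), event by event:
  B2->S, B1->F, B3->F, B4->F, B6->E, B7->S, B5->F, B8->F
distinct outcomes covered: B1=F, B2=S, B3=F, B4=F, B5=F, B6=E, B7=S, B8=F

Answer: B1=F, B2=S, B3=F, B4=F, B5=F, B6=E, B7=S, B8=F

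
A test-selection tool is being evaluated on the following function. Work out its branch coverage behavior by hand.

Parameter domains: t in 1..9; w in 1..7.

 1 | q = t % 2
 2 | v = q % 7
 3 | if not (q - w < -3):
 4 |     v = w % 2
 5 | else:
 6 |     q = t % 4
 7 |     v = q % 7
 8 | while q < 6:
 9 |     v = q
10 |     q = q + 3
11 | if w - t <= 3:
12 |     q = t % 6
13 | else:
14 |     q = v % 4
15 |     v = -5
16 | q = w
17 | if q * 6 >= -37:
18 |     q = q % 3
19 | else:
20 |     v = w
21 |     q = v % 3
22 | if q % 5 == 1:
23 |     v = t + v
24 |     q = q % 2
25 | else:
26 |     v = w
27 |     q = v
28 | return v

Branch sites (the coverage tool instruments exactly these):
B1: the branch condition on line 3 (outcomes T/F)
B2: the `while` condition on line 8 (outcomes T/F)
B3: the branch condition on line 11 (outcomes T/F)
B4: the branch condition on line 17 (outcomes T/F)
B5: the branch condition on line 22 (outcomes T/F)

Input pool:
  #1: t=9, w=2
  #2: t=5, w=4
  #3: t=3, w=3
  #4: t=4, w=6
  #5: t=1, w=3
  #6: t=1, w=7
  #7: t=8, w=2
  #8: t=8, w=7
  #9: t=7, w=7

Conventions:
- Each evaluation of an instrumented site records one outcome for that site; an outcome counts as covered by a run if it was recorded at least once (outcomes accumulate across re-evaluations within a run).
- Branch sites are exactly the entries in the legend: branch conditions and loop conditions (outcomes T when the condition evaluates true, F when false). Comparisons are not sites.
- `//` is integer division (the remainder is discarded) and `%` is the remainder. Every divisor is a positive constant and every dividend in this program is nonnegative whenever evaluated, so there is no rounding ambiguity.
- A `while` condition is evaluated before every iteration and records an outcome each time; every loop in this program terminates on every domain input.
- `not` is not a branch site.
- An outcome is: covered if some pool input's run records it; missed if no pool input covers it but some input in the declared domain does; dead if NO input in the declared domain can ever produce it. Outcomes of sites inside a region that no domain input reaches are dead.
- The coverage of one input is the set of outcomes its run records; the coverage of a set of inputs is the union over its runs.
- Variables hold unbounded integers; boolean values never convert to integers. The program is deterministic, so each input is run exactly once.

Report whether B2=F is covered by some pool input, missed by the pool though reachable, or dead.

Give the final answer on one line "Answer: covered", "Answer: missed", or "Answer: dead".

B2=F is recorded by pool input(s) 1, 2, 3, 4, 5, 6, 7, 8, 9 -> covered

Answer: covered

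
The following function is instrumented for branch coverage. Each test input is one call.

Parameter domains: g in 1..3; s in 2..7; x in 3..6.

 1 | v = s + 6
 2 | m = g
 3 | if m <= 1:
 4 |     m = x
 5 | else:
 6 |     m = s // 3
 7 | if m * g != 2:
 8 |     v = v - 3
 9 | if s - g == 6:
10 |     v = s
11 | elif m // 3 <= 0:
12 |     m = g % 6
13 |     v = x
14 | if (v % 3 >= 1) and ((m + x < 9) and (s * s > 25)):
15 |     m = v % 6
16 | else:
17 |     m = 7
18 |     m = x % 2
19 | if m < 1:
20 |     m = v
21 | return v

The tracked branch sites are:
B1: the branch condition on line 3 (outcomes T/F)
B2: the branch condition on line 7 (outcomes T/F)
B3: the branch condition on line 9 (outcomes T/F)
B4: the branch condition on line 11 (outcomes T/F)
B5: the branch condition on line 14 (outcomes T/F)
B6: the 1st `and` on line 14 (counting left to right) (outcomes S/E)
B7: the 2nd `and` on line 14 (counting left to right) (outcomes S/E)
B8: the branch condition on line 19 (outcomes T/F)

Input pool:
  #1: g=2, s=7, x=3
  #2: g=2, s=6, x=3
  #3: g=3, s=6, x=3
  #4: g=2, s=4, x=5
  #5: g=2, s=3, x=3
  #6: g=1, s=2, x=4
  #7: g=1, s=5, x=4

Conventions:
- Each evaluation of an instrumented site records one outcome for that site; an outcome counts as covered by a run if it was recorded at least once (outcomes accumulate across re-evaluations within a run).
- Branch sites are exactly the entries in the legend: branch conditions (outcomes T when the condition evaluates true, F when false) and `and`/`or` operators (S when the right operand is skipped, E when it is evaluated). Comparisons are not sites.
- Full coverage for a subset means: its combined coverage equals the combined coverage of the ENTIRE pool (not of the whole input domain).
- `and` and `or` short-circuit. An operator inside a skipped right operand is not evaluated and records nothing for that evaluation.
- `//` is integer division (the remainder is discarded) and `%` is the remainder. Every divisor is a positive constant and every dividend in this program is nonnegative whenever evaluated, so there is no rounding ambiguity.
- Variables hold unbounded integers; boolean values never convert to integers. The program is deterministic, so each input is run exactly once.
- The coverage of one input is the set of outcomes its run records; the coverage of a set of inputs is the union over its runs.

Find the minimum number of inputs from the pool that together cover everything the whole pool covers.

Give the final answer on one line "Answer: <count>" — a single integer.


run #1 (g=2, s=7, x=3) runs B1->F, B2->T, B3->F, B4->T, B6->S, B5->F, B8->F; records B1=F, B2=T, B3=F, B4=T, B5=F, B6=S, B8=F
run #2 (g=2, s=6, x=3) runs B1->F, B2->T, B3->F, B4->T, B6->S, B5->F, B8->F; records B1=F, B2=T, B3=F, B4=T, B5=F, B6=S, B8=F
run #3 (g=3, s=6, x=3) runs B1->F, B2->T, B3->F, B4->T, B6->S, B5->F, B8->F; records B1=F, B2=T, B3=F, B4=T, B5=F, B6=S, B8=F
run #4 (g=2, s=4, x=5) runs B1->F, B2->F, B3->F, B4->T, B6->E, B7->E, B5->F, B8->F; records B1=F, B2=F, B3=F, B4=T, B5=F, B6=E, B7=E, B8=F
run #5 (g=2, s=3, x=3) runs B1->F, B2->F, B3->F, B4->T, B6->S, B5->F, B8->F; records B1=F, B2=F, B3=F, B4=T, B5=F, B6=S, B8=F
run #6 (g=1, s=2, x=4) runs B1->T, B2->T, B3->F, B4->F, B6->E, B7->E, B5->F, B8->T; records B1=T, B2=T, B3=F, B4=F, B5=F, B6=E, B7=E, B8=T
run #7 (g=1, s=5, x=4) runs B1->T, B2->T, B3->F, B4->F, B6->E, B7->E, B5->F, B8->T; records B1=T, B2=T, B3=F, B4=F, B5=F, B6=E, B7=E, B8=T
pool-wide coverage (13 outcomes): B1=T, B1=F, B2=T, B2=F, B3=F, B4=T, B4=F, B5=F, B6=S, B6=E, B7=E, B8=T, B8=F
checked all size-1 subsets: none covers 13 outcomes (max 8/13)
inputs {5, 6} (size 2) cover everything; no size-2 subset with a lexicographically smaller index list covers all 13
Answer: 2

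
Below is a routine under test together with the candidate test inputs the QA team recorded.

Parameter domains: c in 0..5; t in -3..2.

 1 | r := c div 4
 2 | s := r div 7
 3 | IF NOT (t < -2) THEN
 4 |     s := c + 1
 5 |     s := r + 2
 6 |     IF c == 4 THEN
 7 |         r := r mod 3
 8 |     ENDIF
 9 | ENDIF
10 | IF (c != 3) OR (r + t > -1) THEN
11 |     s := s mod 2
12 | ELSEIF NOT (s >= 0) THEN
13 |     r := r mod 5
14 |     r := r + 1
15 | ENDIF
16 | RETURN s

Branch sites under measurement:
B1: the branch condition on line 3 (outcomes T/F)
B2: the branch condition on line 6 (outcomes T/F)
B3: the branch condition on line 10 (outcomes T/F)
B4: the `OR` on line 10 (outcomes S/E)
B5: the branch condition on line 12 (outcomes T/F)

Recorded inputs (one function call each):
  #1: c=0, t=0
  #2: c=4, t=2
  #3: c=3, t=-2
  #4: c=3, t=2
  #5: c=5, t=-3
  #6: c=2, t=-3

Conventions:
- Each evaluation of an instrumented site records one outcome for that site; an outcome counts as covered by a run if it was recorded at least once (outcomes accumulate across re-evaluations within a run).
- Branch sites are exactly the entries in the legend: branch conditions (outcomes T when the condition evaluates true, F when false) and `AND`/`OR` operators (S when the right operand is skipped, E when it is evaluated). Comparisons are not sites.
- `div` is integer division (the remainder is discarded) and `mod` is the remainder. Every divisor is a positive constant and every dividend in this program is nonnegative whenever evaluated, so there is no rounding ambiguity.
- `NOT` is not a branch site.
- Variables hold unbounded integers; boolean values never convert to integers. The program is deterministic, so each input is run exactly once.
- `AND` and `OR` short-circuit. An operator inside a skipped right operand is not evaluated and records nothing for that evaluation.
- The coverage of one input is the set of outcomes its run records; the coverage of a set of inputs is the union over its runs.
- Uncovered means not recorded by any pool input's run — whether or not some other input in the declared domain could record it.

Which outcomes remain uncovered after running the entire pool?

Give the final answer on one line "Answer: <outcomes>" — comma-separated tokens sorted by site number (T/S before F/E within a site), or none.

input #1, c=0, t=0: outcomes B1=T, B2=F, B3=T, B4=S
input #2, c=4, t=2: outcomes B1=T, B2=T, B3=T, B4=S
input #3, c=3, t=-2: outcomes B1=T, B2=F, B3=F, B4=E, B5=F
input #4, c=3, t=2: outcomes B1=T, B2=F, B3=T, B4=E
input #5, c=5, t=-3: outcomes B1=F, B3=T, B4=S
input #6, c=2, t=-3: outcomes B1=F, B3=T, B4=S
union over the pool: B1=T, B1=F, B2=T, B2=F, B3=T, B3=F, B4=S, B4=E, B5=F
uncovered (1 of 10): B5=T

Answer: B5=T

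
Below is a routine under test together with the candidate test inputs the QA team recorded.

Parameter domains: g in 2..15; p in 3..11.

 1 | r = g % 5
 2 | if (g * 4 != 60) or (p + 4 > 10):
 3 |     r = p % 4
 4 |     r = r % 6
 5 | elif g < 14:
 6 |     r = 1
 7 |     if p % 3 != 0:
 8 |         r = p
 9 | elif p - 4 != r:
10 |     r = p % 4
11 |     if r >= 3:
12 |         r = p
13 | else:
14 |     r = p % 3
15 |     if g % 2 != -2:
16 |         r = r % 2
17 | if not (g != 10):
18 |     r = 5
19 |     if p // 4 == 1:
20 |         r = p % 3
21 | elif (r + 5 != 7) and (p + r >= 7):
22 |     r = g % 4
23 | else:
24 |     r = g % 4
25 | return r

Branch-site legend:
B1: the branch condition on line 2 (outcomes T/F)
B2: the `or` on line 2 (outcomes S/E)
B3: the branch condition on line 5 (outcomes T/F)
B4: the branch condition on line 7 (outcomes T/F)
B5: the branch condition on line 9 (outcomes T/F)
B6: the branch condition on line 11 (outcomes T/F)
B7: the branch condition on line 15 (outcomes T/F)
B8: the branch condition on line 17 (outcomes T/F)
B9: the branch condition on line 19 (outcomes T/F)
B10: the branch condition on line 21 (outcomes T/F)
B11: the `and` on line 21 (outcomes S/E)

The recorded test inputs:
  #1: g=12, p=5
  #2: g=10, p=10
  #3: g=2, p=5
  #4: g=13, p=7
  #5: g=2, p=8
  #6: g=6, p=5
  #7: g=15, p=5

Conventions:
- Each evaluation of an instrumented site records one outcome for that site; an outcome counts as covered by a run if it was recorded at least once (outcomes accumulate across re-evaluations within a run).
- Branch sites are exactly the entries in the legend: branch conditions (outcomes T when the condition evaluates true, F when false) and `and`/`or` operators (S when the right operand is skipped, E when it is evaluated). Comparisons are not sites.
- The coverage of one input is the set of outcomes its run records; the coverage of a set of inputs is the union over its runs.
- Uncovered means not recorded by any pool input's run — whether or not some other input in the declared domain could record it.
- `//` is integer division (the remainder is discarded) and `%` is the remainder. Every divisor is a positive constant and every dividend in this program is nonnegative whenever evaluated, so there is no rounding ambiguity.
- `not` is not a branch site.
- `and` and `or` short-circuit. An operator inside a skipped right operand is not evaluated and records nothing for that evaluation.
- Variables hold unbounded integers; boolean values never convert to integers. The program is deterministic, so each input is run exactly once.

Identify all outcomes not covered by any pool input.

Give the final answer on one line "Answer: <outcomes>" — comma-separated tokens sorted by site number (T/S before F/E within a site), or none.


input #1 (g=12, p=5): events B2->S, B1->T, B8->F, B11->E, B10->F; covers B1=T, B2=S, B8=F, B10=F, B11=E
input #2 (g=10, p=10): events B2->S, B1->T, B8->T, B9->F; covers B1=T, B2=S, B8=T, B9=F
input #3 (g=2, p=5): events B2->S, B1->T, B8->F, B11->E, B10->F; covers B1=T, B2=S, B8=F, B10=F, B11=E
input #4 (g=13, p=7): events B2->S, B1->T, B8->F, B11->E, B10->T; covers B1=T, B2=S, B8=F, B10=T, B11=E
input #5 (g=2, p=8): events B2->S, B1->T, B8->F, B11->E, B10->T; covers B1=T, B2=S, B8=F, B10=T, B11=E
input #6 (g=6, p=5): events B2->S, B1->T, B8->F, B11->E, B10->F; covers B1=T, B2=S, B8=F, B10=F, B11=E
input #7 (g=15, p=5): events B2->E, B1->F, B3->F, B5->T, B6->F, B8->F, B11->E, B10->F; covers B1=F, B2=E, B3=F, B5=T, B6=F, B8=F, B10=F, B11=E
union over the pool: B1=T, B1=F, B2=S, B2=E, B3=F, B5=T, B6=F, B8=T, B8=F, B9=F, B10=T, B10=F, B11=E
uncovered (9 of 22): B3=T, B4=T, B4=F, B5=F, B6=T, B7=T, B7=F, B9=T, B11=S
Answer: B3=T, B4=T, B4=F, B5=F, B6=T, B7=T, B7=F, B9=T, B11=S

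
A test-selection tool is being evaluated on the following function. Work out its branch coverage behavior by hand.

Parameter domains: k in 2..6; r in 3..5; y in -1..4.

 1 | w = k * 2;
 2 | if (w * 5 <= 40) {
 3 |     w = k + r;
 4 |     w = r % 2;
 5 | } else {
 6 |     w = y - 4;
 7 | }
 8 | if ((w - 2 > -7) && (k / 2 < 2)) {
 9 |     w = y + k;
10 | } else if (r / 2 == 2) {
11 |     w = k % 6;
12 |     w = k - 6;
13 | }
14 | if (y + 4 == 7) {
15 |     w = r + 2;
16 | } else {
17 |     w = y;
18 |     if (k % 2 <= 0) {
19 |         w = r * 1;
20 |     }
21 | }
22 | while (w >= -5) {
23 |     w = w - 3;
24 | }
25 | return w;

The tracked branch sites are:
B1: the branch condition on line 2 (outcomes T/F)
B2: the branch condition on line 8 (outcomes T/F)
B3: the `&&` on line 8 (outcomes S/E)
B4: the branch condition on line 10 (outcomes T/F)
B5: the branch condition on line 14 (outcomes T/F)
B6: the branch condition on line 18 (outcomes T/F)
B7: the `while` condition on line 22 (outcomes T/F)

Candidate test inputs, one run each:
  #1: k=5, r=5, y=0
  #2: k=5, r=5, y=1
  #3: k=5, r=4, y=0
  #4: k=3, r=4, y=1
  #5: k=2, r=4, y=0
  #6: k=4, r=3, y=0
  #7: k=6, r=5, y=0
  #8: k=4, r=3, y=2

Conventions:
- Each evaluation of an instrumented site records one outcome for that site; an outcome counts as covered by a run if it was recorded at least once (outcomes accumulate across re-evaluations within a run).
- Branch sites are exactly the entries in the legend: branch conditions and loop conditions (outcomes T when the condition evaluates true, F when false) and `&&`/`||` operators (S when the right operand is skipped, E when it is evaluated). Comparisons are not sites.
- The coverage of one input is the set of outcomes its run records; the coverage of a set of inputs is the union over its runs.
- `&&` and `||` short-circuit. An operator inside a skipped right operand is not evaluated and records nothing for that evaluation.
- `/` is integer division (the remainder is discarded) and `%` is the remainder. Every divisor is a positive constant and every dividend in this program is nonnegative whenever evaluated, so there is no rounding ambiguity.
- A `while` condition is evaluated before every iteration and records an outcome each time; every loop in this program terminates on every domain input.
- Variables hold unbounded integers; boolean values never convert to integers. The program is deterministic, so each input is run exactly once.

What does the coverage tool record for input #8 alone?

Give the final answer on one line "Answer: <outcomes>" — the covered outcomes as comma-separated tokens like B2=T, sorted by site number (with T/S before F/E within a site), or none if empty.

Running input #8 (k=4, r=3, y=2), event by event:
  B1->T, B3->E, B2->F, B4->F, B5->F, B6->T, B7->T, B7->T, B7->T, B7->F
as a set, this run covers: B1=T, B2=F, B3=E, B4=F, B5=F, B6=T, B7=T, B7=F

Answer: B1=T, B2=F, B3=E, B4=F, B5=F, B6=T, B7=T, B7=F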